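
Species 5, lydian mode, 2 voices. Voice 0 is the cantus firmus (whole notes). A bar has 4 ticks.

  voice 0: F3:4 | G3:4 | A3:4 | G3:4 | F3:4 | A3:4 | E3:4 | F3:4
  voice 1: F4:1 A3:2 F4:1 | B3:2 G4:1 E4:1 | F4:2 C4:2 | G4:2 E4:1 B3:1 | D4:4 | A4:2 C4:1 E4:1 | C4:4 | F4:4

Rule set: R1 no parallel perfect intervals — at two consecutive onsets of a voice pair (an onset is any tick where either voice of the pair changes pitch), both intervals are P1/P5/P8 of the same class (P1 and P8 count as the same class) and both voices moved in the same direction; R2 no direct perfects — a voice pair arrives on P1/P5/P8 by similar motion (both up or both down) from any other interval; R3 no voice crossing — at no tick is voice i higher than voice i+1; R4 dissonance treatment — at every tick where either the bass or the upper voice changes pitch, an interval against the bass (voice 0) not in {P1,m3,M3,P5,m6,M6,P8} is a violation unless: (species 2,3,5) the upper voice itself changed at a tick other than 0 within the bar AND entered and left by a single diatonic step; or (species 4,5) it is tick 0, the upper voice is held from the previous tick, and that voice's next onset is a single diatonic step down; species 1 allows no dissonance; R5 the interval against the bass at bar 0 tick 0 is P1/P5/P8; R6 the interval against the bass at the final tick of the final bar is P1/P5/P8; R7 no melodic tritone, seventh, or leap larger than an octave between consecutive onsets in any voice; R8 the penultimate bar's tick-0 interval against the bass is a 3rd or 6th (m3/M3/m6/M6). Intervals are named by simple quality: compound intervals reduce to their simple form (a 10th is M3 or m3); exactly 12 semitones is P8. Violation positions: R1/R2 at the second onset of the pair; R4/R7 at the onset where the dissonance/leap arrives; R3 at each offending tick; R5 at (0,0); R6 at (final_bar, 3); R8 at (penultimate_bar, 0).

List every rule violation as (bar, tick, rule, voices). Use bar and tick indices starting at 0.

(1, 0, R7, (1,))
(5, 0, R2, (0, 1))
(7, 0, R2, (0, 1))

bar 0: v0=F3 v1=F4 downbeat P8
bar 1: v0=G3 v1=B3 downbeat M3
bar 2: v0=A3 v1=F4 downbeat m6
bar 3: v0=G3 v1=G4 downbeat P8
bar 4: v0=F3 v1=D4 downbeat M6
bar 5: v0=A3 v1=A4 downbeat P8
bar 6: v0=E3 v1=C4 downbeat m6
bar 7: v0=F3 v1=F4 downbeat P8
  -> R7 @ bar 1 tick 0 v(1,): F4->B3 leap 6st
  -> R2 @ bar 5 tick 0 v(0, 1): F3/D4 M6 -> A3/A4 P8 similar
  -> R2 @ bar 7 tick 0 v(0, 1): E3/C4 m6 -> F3/F4 P8 similar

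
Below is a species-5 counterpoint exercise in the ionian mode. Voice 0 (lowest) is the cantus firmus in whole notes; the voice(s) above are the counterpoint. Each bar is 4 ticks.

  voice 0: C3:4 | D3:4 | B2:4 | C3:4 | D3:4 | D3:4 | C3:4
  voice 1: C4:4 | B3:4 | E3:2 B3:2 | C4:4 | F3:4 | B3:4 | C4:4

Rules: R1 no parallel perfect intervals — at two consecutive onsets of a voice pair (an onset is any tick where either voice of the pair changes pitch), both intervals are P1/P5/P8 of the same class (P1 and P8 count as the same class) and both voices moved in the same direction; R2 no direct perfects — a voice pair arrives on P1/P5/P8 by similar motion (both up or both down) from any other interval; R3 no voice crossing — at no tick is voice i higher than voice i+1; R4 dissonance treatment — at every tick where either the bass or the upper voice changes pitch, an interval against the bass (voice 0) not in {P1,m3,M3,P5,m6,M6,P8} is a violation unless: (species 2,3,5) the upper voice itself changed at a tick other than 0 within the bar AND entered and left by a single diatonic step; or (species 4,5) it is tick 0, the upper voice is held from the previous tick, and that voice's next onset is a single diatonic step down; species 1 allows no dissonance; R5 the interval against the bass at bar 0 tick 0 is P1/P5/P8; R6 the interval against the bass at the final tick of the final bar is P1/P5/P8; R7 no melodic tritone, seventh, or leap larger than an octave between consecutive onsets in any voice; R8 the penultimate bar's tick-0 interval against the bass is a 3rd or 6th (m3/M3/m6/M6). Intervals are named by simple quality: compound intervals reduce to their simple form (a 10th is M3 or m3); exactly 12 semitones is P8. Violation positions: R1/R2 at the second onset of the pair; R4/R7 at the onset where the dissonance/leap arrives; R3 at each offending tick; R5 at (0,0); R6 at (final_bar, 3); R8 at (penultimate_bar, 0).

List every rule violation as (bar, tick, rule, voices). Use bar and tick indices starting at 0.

(2, 0, R4, (0, 1))
(3, 0, R1, (0, 1))
(5, 0, R7, (1,))

bar 0: v0=C3 v1=C4 downbeat P8
bar 1: v0=D3 v1=B3 downbeat M6
bar 2: v0=B2 v1=E3 downbeat P4
bar 3: v0=C3 v1=C4 downbeat P8
bar 4: v0=D3 v1=F3 downbeat m3
bar 5: v0=D3 v1=B3 downbeat M6
bar 6: v0=C3 v1=C4 downbeat P8
  -> R4 @ bar 2 tick 0 v(0, 1): B2/E3 P4 untreated
  -> R1 @ bar 3 tick 0 v(0, 1): B2/B3 P8 -> C3/C4 P8 similar
  -> R7 @ bar 5 tick 0 v(1,): F3->B3 leap 6st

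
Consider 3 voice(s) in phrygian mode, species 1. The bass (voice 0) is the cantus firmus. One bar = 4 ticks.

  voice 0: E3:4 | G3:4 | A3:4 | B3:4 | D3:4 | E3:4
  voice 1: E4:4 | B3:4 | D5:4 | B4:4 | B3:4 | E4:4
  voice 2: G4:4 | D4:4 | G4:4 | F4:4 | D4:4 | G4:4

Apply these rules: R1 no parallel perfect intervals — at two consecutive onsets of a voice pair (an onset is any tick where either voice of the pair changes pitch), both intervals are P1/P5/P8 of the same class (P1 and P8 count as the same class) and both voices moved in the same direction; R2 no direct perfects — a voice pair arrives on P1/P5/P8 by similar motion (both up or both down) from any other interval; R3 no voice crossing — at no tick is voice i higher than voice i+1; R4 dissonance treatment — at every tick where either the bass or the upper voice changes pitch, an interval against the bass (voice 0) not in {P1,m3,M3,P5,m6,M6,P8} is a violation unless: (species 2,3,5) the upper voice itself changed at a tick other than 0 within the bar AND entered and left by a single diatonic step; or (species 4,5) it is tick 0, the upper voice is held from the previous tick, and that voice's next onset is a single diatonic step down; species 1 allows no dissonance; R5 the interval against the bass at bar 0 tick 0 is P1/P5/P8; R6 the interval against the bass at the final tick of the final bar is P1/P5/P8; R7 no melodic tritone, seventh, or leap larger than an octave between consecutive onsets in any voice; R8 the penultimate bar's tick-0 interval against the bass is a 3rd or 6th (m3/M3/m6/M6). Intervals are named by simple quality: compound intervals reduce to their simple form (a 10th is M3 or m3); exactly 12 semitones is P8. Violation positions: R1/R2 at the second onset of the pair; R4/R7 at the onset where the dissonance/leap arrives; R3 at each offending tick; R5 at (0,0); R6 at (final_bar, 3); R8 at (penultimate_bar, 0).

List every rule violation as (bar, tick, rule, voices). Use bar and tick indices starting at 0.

(0, 0, R5, (0, 2))
(2, 0, R2, (1, 2))
(2, 0, R3, (1, 2))
(2, 0, R4, (0, 1))
(2, 0, R4, (0, 2))
(2, 0, R7, (1,))
(2, 1, R3, (1, 2))
(2, 2, R3, (1, 2))
(2, 3, R3, (1, 2))
(3, 0, R3, (1, 2))
(3, 0, R4, (0, 2))
(3, 1, R3, (1, 2))
(3, 2, R3, (1, 2))
(3, 3, R3, (1, 2))
(4, 0, R2, (0, 2))
(4, 0, R8, (0, 2))
(5, 0, R2, (0, 1))
(5, 3, R6, (0, 2))

bar 0: v0=E3 v1=E4 v2=G4 downbeat m3
bar 1: v0=G3 v1=B3 v2=D4 downbeat P5
bar 2: v0=A3 v1=D5 v2=G4 downbeat m7
bar 3: v0=B3 v1=B4 v2=F4 downbeat TT
bar 4: v0=D3 v1=B3 v2=D4 downbeat P8
bar 5: v0=E3 v1=E4 v2=G4 downbeat m3
  -> R5 @ bar 0 tick 0 v(0, 2): opens on m3
  -> R2 @ bar 2 tick 0 v(1, 2): B3/D4 m3 -> D5/G4 P5 similar
  -> R3 @ bar 2 tick 0 v(1, 2): D5 above G4
  -> R4 @ bar 2 tick 0 v(0, 1): A3/D5 P4 untreated
  -> R4 @ bar 2 tick 0 v(0, 2): A3/G4 m7 untreated
  -> R7 @ bar 2 tick 0 v(1,): B3->D5 leap 15st
  -> R3 @ bar 2 tick 1 v(1, 2): D5 above G4
  -> R3 @ bar 2 tick 2 v(1, 2): D5 above G4
  -> R3 @ bar 2 tick 3 v(1, 2): D5 above G4
  -> R3 @ bar 3 tick 0 v(1, 2): B4 above F4
  -> R4 @ bar 3 tick 0 v(0, 2): B3/F4 TT untreated
  -> R3 @ bar 3 tick 1 v(1, 2): B4 above F4
  -> R3 @ bar 3 tick 2 v(1, 2): B4 above F4
  -> R3 @ bar 3 tick 3 v(1, 2): B4 above F4
  -> R2 @ bar 4 tick 0 v(0, 2): B3/F4 TT -> D3/D4 P8 similar
  -> R8 @ bar 4 tick 0 v(0, 2): penult P8 not 3rd/6th
  -> R2 @ bar 5 tick 0 v(0, 1): D3/B3 M6 -> E3/E4 P8 similar
  -> R6 @ bar 5 tick 3 v(0, 2): closes on m3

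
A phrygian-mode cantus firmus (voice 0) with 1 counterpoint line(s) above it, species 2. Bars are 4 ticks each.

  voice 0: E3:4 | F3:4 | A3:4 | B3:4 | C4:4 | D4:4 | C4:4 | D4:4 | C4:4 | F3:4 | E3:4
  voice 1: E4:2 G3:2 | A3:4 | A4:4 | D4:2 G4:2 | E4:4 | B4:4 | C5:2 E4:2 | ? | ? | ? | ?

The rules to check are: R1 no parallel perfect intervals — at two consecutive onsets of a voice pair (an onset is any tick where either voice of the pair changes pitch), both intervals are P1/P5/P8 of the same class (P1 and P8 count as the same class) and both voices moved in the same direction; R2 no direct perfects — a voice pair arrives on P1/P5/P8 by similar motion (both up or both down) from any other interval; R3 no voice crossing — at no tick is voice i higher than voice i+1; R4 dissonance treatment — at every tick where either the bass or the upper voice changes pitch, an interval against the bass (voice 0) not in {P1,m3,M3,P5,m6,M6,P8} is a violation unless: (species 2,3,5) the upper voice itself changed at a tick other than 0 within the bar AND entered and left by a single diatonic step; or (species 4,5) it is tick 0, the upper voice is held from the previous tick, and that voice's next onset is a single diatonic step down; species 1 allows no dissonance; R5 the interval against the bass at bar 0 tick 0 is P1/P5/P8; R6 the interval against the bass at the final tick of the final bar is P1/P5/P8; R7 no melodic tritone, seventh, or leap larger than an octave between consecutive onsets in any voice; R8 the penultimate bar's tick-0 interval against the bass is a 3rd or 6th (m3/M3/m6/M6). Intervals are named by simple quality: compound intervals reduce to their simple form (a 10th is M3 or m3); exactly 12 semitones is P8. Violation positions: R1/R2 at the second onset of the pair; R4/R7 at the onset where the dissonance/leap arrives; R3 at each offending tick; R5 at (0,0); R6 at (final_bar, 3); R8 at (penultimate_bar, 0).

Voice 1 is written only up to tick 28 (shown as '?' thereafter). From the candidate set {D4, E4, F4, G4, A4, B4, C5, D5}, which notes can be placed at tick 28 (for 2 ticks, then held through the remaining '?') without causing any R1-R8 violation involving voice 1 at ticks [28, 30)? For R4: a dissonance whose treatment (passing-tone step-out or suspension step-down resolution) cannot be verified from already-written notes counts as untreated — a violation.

{B4, D4, F4}

D4: legal
E4: violates R4
F4: legal
G4: violates R4
A4: violates R2
B4: legal
C5: violates R4
D5: violates R2,R7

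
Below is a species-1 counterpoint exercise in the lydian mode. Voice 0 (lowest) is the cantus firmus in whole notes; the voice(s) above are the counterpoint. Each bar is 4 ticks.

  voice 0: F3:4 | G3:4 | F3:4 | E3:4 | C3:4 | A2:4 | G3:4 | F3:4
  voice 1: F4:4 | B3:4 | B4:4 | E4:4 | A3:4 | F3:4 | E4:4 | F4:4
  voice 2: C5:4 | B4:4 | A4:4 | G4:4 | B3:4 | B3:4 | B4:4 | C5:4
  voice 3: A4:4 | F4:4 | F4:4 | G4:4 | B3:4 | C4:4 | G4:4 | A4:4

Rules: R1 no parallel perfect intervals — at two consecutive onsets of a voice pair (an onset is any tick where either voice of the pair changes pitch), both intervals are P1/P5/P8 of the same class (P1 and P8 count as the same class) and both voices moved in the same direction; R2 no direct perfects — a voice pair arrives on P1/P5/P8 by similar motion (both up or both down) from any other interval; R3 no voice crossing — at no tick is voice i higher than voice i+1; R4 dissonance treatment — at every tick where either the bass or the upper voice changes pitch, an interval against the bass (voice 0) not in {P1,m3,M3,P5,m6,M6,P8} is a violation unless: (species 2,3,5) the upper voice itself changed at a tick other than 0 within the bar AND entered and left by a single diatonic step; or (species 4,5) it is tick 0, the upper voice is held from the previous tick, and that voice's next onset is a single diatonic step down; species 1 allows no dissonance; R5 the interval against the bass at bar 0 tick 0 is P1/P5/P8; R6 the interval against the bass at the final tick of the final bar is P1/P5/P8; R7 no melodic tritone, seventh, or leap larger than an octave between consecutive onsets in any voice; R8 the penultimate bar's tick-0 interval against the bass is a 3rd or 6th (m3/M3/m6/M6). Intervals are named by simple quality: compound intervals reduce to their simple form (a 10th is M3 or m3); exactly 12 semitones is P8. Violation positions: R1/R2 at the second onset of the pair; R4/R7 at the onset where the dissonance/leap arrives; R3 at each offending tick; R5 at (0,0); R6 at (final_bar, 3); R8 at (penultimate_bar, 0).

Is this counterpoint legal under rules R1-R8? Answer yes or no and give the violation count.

No (41 violations)

bar 0: v0=F3 v1=F4 v2=C5 v3=A4 (M3)
bar 1: v0=G3 v1=B3 v2=B4 v3=F4 (m7)
bar 2: v0=F3 v1=B4 v2=A4 v3=F4 (P8)
bar 3: v0=E3 v1=E4 v2=G4 v3=G4 (m3)
bar 4: v0=C3 v1=A3 v2=B3 v3=B3 (M7)
bar 5: v0=A2 v1=F3 v2=B3 v3=C4 (m3)
bar 6: v0=G3 v1=E4 v2=B4 v3=G4 (P8)
bar 7: v0=F3 v1=F4 v2=C5 v3=A4 (M3)
  R3 @ bar0.0: C5 above A4
  R5 @ bar0.0: opens on M3
  R3 @ bar0.1: C5 above A4
  R3 @ bar0.2: C5 above A4
  R3 @ bar0.3: C5 above A4
  R2 @ bar1.0: F4/C5 P5 -> B3/B4 P8 similar
  R3 @ bar1.0: B4 above F4
  R4 @ bar1.0: G3/F4 m7 untreated
  R7 @ bar1.0: F4->B3 leap 6st
  R3 @ bar1.1: B4 above F4
  R3 @ bar1.2: B4 above F4
  R3 @ bar1.3: B4 above F4
  R3 @ bar2.0: B4 above A4
  R3 @ bar2.0: A4 above F4
  R4 @ bar2.0: F3/B4 TT untreated
  R3 @ bar2.1: B4 above A4
  R3 @ bar2.1: A4 above F4
  R3 @ bar2.2: B4 above A4
  R3 @ bar2.2: A4 above F4
  R3 @ bar2.3: B4 above A4
  R3 @ bar2.3: A4 above F4
  R2 @ bar3.0: F3/B4 TT -> E3/E4 P8 similar
  R1 @ bar4.0: G4/G4 P1 -> B3/B3 P1 similar
  R4 @ bar4.0: C3/B3 M7 untreated
  R4 @ bar4.0: C3/B3 M7 untreated
  R4 @ bar5.0: A2/B3 M2 untreated
  R2 @ bar6.0: A2/C4 m3 -> G3/G4 P8 similar
  R2 @ bar6.0: F3/B3 TT -> E4/B4 P5 similar
  R3 @ bar6.0: B4 above G4
  R7 @ bar6.0: A2->G3 leap 10st
  R7 @ bar6.0: F3->E4 leap 11st
  R8 @ bar6.0: penult P8 not 3rd/6th
  R3 @ bar6.1: B4 above G4
  R3 @ bar6.2: B4 above G4
  R3 @ bar6.3: B4 above G4
  R1 @ bar7.0: E4/B4 P5 -> F4/C5 P5 similar
  R3 @ bar7.0: C5 above A4
  R3 @ bar7.1: C5 above A4
  R3 @ bar7.2: C5 above A4
  R3 @ bar7.3: C5 above A4
  R6 @ bar7.3: closes on M3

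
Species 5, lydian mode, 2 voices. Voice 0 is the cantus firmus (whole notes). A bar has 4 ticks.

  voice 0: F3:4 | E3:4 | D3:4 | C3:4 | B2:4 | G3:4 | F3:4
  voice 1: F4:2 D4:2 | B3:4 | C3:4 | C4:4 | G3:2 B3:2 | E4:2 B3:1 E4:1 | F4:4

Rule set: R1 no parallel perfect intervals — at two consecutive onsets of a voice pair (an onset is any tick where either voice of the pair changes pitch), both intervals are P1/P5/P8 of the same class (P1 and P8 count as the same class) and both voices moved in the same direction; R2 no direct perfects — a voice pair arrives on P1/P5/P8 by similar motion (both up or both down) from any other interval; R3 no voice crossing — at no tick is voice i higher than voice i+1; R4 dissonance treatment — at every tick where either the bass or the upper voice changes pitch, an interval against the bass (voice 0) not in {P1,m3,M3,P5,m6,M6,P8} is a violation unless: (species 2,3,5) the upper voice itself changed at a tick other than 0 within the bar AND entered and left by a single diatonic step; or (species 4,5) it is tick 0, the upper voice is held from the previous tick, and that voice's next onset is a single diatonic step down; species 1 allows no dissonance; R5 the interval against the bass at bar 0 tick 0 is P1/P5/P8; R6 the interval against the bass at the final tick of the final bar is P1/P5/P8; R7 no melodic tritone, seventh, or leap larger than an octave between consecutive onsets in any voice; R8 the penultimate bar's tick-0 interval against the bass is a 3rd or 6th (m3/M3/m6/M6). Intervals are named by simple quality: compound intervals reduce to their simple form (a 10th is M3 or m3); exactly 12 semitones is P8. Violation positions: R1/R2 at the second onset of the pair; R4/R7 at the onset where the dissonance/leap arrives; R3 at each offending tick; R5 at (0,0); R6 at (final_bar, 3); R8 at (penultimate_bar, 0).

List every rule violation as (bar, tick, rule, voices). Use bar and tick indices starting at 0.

bar 0: v0=F3 v1=F4 downbeat P8
bar 1: v0=E3 v1=B3 downbeat P5
bar 2: v0=D3 v1=C3 downbeat M2
bar 3: v0=C3 v1=C4 downbeat P8
bar 4: v0=B2 v1=G3 downbeat m6
bar 5: v0=G3 v1=E4 downbeat M6
bar 6: v0=F3 v1=F4 downbeat P8
  -> R2 @ bar 1 tick 0 v(0, 1): F3/D4 M6 -> E3/B3 P5 similar
  -> R3 @ bar 2 tick 0 v(0, 1): D3 above C3
  -> R4 @ bar 2 tick 0 v(0, 1): D3/C3 M2 untreated
  -> R7 @ bar 2 tick 0 v(1,): B3->C3 leap 11st
  -> R3 @ bar 2 tick 1 v(0, 1): D3 above C3
  -> R3 @ bar 2 tick 2 v(0, 1): D3 above C3
  -> R3 @ bar 2 tick 3 v(0, 1): D3 above C3

(1, 0, R2, (0, 1))
(2, 0, R3, (0, 1))
(2, 0, R4, (0, 1))
(2, 0, R7, (1,))
(2, 1, R3, (0, 1))
(2, 2, R3, (0, 1))
(2, 3, R3, (0, 1))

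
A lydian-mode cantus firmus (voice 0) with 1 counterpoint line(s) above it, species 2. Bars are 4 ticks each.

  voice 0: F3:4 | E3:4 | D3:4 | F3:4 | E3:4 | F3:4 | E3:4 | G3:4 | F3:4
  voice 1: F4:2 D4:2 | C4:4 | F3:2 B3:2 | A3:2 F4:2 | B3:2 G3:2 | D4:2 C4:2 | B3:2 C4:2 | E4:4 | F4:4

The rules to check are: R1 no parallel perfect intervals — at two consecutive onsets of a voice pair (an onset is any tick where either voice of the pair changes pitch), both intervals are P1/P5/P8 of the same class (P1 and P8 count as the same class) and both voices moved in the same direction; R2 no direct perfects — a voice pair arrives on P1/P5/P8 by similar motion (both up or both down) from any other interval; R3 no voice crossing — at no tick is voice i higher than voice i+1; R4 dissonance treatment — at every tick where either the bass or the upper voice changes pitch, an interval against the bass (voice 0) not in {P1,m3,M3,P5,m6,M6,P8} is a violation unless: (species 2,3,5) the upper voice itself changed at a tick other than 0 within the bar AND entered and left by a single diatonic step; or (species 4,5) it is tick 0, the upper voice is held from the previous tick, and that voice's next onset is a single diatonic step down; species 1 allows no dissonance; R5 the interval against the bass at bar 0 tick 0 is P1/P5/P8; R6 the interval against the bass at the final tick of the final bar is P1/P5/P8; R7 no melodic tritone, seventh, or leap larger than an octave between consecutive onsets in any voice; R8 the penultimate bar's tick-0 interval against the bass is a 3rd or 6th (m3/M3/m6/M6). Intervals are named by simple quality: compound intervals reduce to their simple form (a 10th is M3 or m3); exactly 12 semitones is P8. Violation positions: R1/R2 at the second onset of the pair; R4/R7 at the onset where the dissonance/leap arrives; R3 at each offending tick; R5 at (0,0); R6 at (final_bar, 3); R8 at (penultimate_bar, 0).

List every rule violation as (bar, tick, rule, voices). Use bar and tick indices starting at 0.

bar 0: v0=F3 v1=F4 downbeat P8
bar 1: v0=E3 v1=C4 downbeat m6
bar 2: v0=D3 v1=F3 downbeat m3
bar 3: v0=F3 v1=A3 downbeat M3
bar 4: v0=E3 v1=B3 downbeat P5
bar 5: v0=F3 v1=D4 downbeat M6
bar 6: v0=E3 v1=B3 downbeat P5
bar 7: v0=G3 v1=E4 downbeat M6
bar 8: v0=F3 v1=F4 downbeat P8
  -> R7 @ bar 2 tick 2 v(1,): F3->B3 leap 6st
  -> R2 @ bar 4 tick 0 v(0, 1): F3/F4 P8 -> E3/B3 P5 similar
  -> R7 @ bar 4 tick 0 v(1,): F4->B3 leap 6st
  -> R1 @ bar 6 tick 0 v(0, 1): F3/C4 P5 -> E3/B3 P5 similar

(2, 2, R7, (1,))
(4, 0, R2, (0, 1))
(4, 0, R7, (1,))
(6, 0, R1, (0, 1))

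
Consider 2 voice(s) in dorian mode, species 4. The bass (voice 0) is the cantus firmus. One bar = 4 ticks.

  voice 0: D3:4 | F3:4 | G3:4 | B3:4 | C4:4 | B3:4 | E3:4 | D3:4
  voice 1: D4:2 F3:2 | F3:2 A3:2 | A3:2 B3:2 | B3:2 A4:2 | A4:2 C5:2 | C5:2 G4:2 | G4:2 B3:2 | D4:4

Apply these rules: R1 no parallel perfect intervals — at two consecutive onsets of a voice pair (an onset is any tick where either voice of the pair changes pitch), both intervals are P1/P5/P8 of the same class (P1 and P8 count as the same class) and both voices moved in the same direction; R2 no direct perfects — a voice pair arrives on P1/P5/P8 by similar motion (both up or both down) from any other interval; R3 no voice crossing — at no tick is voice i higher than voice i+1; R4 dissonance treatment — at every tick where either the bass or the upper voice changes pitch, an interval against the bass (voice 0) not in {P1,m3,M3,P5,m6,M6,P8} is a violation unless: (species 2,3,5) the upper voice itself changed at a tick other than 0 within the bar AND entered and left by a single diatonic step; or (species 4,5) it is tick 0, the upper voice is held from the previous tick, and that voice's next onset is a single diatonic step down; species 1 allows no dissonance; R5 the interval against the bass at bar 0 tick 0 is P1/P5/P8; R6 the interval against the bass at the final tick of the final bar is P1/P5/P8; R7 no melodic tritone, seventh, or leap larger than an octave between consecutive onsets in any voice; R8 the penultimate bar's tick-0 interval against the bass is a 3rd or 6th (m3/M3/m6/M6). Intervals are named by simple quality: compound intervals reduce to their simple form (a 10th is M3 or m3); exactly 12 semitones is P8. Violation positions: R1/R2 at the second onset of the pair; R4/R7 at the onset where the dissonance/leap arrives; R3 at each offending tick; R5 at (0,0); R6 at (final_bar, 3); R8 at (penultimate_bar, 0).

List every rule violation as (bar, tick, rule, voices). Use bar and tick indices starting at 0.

bar 0: v0=D3 v1=D4 downbeat P8
bar 1: v0=F3 v1=F3 downbeat P1
bar 2: v0=G3 v1=A3 downbeat M2
bar 3: v0=B3 v1=B3 downbeat P1
bar 4: v0=C4 v1=A4 downbeat M6
bar 5: v0=B3 v1=C5 downbeat m2
bar 6: v0=E3 v1=G4 downbeat m3
bar 7: v0=D3 v1=D4 downbeat P8
  -> R4 @ bar 2 tick 0 v(0, 1): G3/A3 M2 untreated
  -> R4 @ bar 3 tick 2 v(0, 1): B3/A4 m7 untreated
  -> R7 @ bar 3 tick 2 v(1,): B3->A4 leap 10st
  -> R4 @ bar 5 tick 0 v(0, 1): B3/C5 m2 untreated

(2, 0, R4, (0, 1))
(3, 2, R4, (0, 1))
(3, 2, R7, (1,))
(5, 0, R4, (0, 1))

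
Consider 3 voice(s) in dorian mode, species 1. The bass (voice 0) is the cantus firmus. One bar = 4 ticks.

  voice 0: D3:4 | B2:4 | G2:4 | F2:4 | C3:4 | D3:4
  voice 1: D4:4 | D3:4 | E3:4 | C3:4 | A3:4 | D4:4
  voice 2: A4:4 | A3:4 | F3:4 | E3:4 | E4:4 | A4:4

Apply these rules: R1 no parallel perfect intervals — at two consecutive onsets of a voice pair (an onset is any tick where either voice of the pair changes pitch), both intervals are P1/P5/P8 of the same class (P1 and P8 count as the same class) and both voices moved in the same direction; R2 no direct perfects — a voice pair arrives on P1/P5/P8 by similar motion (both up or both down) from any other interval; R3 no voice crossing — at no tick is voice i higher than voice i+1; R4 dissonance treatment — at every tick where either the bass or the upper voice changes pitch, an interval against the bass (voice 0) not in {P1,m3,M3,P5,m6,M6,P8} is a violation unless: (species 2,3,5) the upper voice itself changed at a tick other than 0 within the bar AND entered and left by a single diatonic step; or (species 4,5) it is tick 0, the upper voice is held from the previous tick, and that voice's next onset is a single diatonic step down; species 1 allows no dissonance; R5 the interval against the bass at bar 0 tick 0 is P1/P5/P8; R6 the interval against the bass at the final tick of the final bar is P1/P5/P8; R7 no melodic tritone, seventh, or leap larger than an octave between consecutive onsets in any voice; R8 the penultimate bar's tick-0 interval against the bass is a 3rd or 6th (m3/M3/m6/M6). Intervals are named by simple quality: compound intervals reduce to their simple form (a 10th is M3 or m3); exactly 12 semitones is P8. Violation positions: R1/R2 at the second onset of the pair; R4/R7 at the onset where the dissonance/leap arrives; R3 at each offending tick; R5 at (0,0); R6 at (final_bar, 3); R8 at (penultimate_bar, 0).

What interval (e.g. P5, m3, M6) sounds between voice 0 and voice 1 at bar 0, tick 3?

voice 0=D3 voice 1=D4 -> P8

P8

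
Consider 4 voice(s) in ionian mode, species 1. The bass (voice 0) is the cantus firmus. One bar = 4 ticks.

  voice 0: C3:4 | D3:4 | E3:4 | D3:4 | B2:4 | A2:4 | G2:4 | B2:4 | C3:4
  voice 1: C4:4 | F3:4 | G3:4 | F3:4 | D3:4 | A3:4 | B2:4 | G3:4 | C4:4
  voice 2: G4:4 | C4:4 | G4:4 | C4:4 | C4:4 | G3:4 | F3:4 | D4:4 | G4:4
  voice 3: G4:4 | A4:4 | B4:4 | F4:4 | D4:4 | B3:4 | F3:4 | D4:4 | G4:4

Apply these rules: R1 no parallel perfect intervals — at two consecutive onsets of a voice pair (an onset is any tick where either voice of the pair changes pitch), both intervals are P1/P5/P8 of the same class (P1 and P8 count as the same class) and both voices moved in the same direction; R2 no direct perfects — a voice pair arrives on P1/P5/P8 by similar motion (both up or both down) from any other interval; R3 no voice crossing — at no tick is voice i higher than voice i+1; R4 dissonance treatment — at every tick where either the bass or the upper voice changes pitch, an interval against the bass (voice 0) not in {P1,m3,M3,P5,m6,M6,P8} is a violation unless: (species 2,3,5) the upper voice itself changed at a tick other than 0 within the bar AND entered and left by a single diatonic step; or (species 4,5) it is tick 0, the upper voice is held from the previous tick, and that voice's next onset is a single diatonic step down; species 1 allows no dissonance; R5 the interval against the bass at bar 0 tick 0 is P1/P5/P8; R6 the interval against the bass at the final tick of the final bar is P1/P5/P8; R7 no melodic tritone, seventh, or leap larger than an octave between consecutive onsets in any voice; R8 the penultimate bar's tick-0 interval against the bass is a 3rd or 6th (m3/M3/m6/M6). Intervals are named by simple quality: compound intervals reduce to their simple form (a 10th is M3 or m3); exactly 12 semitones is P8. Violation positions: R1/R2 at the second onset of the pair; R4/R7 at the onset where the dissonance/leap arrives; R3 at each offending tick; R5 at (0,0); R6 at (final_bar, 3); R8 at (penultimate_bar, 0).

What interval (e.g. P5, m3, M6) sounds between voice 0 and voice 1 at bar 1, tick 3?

voice 0=D3 voice 1=F3 -> m3

m3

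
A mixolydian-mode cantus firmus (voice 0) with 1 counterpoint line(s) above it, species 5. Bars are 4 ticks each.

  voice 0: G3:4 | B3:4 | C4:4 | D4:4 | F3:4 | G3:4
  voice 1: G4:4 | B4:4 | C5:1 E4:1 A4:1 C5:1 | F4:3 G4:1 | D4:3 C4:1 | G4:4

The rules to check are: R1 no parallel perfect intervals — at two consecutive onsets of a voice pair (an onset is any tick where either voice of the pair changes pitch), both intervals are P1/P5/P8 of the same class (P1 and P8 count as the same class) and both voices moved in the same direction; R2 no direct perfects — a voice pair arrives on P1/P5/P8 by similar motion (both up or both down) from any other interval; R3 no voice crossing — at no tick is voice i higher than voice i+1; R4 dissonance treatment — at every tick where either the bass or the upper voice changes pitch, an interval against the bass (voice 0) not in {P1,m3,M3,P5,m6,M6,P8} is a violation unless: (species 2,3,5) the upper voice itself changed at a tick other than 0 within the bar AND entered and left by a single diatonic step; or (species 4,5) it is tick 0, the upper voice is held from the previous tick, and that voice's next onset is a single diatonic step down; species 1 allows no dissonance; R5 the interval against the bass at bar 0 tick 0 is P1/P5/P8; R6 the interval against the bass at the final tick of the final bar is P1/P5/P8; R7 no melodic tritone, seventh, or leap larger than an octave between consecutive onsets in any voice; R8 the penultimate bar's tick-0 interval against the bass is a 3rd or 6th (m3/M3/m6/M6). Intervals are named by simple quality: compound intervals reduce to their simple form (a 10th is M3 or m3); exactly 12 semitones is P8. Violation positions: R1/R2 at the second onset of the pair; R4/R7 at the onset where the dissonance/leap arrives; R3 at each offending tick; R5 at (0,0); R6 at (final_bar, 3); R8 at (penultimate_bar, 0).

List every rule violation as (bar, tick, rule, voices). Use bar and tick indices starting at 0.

bar 0: v0=G3 v1=G4 downbeat P8
bar 1: v0=B3 v1=B4 downbeat P8
bar 2: v0=C4 v1=C5 downbeat P8
bar 3: v0=D4 v1=F4 downbeat m3
bar 4: v0=F3 v1=D4 downbeat M6
bar 5: v0=G3 v1=G4 downbeat P8
  -> R1 @ bar 1 tick 0 v(0, 1): G3/G4 P8 -> B3/B4 P8 similar
  -> R1 @ bar 2 tick 0 v(0, 1): B3/B4 P8 -> C4/C5 P8 similar
  -> R4 @ bar 3 tick 3 v(0, 1): D4/G4 P4 untreated
  -> R2 @ bar 5 tick 0 v(0, 1): F3/C4 P5 -> G3/G4 P8 similar

(1, 0, R1, (0, 1))
(2, 0, R1, (0, 1))
(3, 3, R4, (0, 1))
(5, 0, R2, (0, 1))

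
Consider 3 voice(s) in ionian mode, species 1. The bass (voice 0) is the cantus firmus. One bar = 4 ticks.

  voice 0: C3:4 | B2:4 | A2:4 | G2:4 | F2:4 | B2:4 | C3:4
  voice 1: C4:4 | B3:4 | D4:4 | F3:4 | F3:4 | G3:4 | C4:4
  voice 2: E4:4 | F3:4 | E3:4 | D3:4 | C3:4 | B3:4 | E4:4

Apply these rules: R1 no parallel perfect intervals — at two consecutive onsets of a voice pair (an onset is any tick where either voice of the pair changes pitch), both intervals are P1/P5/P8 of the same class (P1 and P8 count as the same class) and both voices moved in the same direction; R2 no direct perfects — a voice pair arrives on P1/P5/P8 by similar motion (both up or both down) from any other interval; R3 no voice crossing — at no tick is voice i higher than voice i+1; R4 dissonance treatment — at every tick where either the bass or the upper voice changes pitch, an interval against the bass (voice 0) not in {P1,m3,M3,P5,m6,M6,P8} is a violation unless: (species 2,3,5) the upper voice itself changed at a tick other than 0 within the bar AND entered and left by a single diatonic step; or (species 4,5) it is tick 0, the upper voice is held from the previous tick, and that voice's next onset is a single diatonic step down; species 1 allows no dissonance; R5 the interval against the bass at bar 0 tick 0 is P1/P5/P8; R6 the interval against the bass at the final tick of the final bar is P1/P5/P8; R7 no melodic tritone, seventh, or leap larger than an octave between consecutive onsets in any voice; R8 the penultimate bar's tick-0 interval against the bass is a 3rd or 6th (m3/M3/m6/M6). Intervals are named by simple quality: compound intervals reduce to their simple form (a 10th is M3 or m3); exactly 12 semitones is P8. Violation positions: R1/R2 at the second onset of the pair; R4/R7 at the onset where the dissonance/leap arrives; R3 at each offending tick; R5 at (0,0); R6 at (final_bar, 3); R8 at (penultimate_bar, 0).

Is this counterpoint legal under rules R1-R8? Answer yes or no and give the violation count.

bar 0: v0=C3 v1=C4 v2=E4 (M3)
bar 1: v0=B2 v1=B3 v2=F3 (TT)
bar 2: v0=A2 v1=D4 v2=E3 (P5)
bar 3: v0=G2 v1=F3 v2=D3 (P5)
bar 4: v0=F2 v1=F3 v2=C3 (P5)
bar 5: v0=B2 v1=G3 v2=B3 (P8)
bar 6: v0=C3 v1=C4 v2=E4 (M3)
  R5 @ bar0.0: opens on M3
  R1 @ bar1.0: C3/C4 P8 -> B2/B3 P8 similar
  R3 @ bar1.0: B3 above F3
  R4 @ bar1.0: B2/F3 TT untreated
  R7 @ bar1.0: E4->F3 leap 11st
  R3 @ bar1.1: B3 above F3
  R3 @ bar1.2: B3 above F3
  R3 @ bar1.3: B3 above F3
  R2 @ bar2.0: B2/F3 TT -> A2/E3 P5 similar
  R3 @ bar2.0: D4 above E3
  R4 @ bar2.0: A2/D4 P4 untreated
  R3 @ bar2.1: D4 above E3
  R3 @ bar2.2: D4 above E3
  R3 @ bar2.3: D4 above E3
  R1 @ bar3.0: A2/E3 P5 -> G2/D3 P5 similar
  R3 @ bar3.0: F3 above D3
  R4 @ bar3.0: G2/F3 m7 untreated
  R3 @ bar3.1: F3 above D3
  R3 @ bar3.2: F3 above D3
  R3 @ bar3.3: F3 above D3
  R1 @ bar4.0: G2/D3 P5 -> F2/C3 P5 similar
  R3 @ bar4.0: F3 above C3
  R3 @ bar4.1: F3 above C3
  R3 @ bar4.2: F3 above C3
  R3 @ bar4.3: F3 above C3
  R2 @ bar5.0: F2/C3 P5 -> B2/B3 P8 similar
  R7 @ bar5.0: F2->B2 leap 6st
  R7 @ bar5.0: C3->B3 leap 11st
  R8 @ bar5.0: penult P8 not 3rd/6th
  R2 @ bar6.0: B2/G3 m6 -> C3/C4 P8 similar
  R6 @ bar6.3: closes on M3

No (31 violations)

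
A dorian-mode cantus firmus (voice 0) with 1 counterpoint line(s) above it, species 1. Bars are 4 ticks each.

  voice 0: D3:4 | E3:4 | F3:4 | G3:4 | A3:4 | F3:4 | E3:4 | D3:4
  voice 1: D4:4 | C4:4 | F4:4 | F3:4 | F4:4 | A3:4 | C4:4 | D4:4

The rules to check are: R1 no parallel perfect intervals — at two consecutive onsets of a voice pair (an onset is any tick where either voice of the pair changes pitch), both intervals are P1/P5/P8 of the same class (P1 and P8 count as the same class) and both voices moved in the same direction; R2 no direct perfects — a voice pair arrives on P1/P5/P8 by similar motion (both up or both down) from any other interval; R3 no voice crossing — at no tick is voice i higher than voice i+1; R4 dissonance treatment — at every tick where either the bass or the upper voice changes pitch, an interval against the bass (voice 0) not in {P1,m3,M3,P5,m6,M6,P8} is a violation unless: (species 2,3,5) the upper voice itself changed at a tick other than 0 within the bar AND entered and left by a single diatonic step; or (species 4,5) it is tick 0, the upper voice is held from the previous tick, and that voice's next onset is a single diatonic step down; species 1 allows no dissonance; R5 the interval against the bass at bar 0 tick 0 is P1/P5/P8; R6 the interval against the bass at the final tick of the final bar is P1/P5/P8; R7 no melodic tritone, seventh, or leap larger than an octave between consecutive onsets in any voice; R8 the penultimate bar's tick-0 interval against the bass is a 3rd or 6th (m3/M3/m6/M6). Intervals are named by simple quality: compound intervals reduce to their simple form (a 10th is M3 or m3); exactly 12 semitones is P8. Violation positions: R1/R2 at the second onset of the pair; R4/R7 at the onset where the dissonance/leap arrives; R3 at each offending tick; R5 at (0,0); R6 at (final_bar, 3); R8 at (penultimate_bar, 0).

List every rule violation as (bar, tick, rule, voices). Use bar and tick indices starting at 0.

(2, 0, R2, (0, 1))
(3, 0, R3, (0, 1))
(3, 0, R4, (0, 1))
(3, 1, R3, (0, 1))
(3, 2, R3, (0, 1))
(3, 3, R3, (0, 1))

bar 0: v0=D3 v1=D4 downbeat P8
bar 1: v0=E3 v1=C4 downbeat m6
bar 2: v0=F3 v1=F4 downbeat P8
bar 3: v0=G3 v1=F3 downbeat M2
bar 4: v0=A3 v1=F4 downbeat m6
bar 5: v0=F3 v1=A3 downbeat M3
bar 6: v0=E3 v1=C4 downbeat m6
bar 7: v0=D3 v1=D4 downbeat P8
  -> R2 @ bar 2 tick 0 v(0, 1): E3/C4 m6 -> F3/F4 P8 similar
  -> R3 @ bar 3 tick 0 v(0, 1): G3 above F3
  -> R4 @ bar 3 tick 0 v(0, 1): G3/F3 M2 untreated
  -> R3 @ bar 3 tick 1 v(0, 1): G3 above F3
  -> R3 @ bar 3 tick 2 v(0, 1): G3 above F3
  -> R3 @ bar 3 tick 3 v(0, 1): G3 above F3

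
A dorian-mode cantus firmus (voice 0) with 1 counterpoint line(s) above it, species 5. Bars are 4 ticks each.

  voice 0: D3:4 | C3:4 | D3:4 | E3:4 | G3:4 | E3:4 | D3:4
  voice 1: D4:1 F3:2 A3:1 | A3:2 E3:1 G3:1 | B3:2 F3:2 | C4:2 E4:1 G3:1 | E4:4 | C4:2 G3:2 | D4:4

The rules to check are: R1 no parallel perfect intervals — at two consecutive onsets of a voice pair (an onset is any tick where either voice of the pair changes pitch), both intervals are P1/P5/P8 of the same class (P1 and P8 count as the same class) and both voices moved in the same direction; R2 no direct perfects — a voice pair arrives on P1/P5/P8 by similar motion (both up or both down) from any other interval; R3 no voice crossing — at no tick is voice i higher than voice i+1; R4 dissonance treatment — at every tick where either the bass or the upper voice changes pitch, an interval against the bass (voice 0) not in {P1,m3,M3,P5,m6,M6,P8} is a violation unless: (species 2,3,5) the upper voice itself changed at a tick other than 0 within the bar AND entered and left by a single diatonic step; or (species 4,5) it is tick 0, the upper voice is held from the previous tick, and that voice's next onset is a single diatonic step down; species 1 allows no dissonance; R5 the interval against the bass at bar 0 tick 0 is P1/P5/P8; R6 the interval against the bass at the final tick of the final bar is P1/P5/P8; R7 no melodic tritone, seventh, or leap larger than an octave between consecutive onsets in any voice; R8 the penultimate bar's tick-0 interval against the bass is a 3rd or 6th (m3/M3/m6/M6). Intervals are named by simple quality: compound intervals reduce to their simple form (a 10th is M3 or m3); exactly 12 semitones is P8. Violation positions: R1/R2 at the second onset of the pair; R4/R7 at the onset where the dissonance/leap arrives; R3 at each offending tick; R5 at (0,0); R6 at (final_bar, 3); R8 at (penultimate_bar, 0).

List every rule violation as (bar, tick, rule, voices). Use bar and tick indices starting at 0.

bar 0: v0=D3 v1=D4 downbeat P8
bar 1: v0=C3 v1=A3 downbeat M6
bar 2: v0=D3 v1=B3 downbeat M6
bar 3: v0=E3 v1=C4 downbeat m6
bar 4: v0=G3 v1=E4 downbeat M6
bar 5: v0=E3 v1=C4 downbeat m6
bar 6: v0=D3 v1=D4 downbeat P8
  -> R7 @ bar 2 tick 2 v(1,): B3->F3 leap 6st

(2, 2, R7, (1,))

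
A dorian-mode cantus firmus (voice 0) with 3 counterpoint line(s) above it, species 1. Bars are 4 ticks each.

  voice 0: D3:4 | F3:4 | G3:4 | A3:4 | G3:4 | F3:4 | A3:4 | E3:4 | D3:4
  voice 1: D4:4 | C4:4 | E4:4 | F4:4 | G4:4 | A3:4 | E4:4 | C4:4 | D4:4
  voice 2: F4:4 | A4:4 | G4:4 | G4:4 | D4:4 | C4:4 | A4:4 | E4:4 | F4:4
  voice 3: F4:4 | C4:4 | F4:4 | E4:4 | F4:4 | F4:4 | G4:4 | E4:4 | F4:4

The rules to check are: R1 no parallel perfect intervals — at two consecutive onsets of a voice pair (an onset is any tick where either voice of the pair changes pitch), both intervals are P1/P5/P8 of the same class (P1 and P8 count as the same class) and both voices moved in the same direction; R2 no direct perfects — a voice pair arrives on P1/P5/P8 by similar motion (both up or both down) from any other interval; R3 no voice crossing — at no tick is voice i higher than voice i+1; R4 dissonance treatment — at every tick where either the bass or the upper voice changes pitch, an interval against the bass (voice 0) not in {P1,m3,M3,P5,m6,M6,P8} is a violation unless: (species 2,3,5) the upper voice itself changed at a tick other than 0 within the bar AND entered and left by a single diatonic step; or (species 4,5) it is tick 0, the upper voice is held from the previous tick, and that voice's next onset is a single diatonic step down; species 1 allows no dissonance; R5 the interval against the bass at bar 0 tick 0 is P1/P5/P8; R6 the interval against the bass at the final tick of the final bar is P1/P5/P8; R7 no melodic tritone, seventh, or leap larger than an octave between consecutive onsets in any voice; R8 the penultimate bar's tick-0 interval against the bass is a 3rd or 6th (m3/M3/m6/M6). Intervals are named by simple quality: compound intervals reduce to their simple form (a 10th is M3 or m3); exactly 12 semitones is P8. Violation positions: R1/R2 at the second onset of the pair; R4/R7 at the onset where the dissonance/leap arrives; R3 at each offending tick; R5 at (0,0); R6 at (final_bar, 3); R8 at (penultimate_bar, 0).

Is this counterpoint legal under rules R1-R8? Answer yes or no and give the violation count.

bar 0: v0=D3 v1=D4 v2=F4 v3=F4 (m3)
bar 1: v0=F3 v1=C4 v2=A4 v3=C4 (P5)
bar 2: v0=G3 v1=E4 v2=G4 v3=F4 (m7)
bar 3: v0=A3 v1=F4 v2=G4 v3=E4 (P5)
bar 4: v0=G3 v1=G4 v2=D4 v3=F4 (m7)
bar 5: v0=F3 v1=A3 v2=C4 v3=F4 (P8)
bar 6: v0=A3 v1=E4 v2=A4 v3=G4 (m7)
bar 7: v0=E3 v1=C4 v2=E4 v3=E4 (P8)
bar 8: v0=D3 v1=D4 v2=F4 v3=F4 (m3)
  R5 @ bar0.0: opens on m3
  R5 @ bar0.0: opens on m3
  R2 @ bar1.0: D4/F4 m3 -> C4/C4 P1 similar
  R3 @ bar1.0: A4 above C4
  R3 @ bar1.1: A4 above C4
  R3 @ bar1.2: A4 above C4
  R3 @ bar1.3: A4 above C4
  R3 @ bar2.0: G4 above F4
  R4 @ bar2.0: G3/F4 m7 untreated
  R3 @ bar2.1: G4 above F4
  R3 @ bar2.2: G4 above F4
  R3 @ bar2.3: G4 above F4
  R3 @ bar3.0: G4 above E4
  R4 @ bar3.0: A3/G4 m7 untreated
  R3 @ bar3.1: G4 above E4
  R3 @ bar3.2: G4 above E4
  R3 @ bar3.3: G4 above E4
  R2 @ bar4.0: A3/G4 m7 -> G3/D4 P5 similar
  R3 @ bar4.0: G4 above D4
  R4 @ bar4.0: G3/F4 m7 untreated
  R3 @ bar4.1: G4 above D4
  R3 @ bar4.2: G4 above D4
  R3 @ bar4.3: G4 above D4
  R1 @ bar5.0: G3/D4 P5 -> F3/C4 P5 similar
  R7 @ bar5.0: G4->A3 leap 10st
  R2 @ bar6.0: F3/A3 M3 -> A3/E4 P5 similar
  R2 @ bar6.0: F3/C4 P5 -> A3/A4 P8 similar
  R3 @ bar6.0: A4 above G4
  R4 @ bar6.0: A3/G4 m7 untreated
  R3 @ bar6.1: A4 above G4
  R3 @ bar6.2: A4 above G4
  R3 @ bar6.3: A4 above G4
  R1 @ bar7.0: A3/A4 P8 -> E3/E4 P8 similar
  R2 @ bar7.0: A3/G4 m7 -> E3/E4 P8 similar
  R2 @ bar7.0: A4/G4 M2 -> E4/E4 P1 similar
  R8 @ bar7.0: penult P8 not 3rd/6th
  R8 @ bar7.0: penult P8 not 3rd/6th
  R1 @ bar8.0: E4/E4 P1 -> F4/F4 P1 similar
  R6 @ bar8.3: closes on m3
  R6 @ bar8.3: closes on m3

No (40 violations)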